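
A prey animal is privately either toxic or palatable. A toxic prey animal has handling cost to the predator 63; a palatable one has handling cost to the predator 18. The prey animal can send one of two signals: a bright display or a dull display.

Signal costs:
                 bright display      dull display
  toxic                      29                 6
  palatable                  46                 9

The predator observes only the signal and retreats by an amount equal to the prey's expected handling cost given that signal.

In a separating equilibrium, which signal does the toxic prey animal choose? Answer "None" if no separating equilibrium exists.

Try toxic → bright display, palatable → dull display:
  If types separate, bright display earns payment 63 and dull display earns 18.
  Toxic: bright display gives 63 − 29 = 34; dull display gives 18 − 6 = 12. No deviation. ✓
  Palatable: dull display gives 18 − 9 = 9; bright display gives 63 − 46 = 17. Would deviate. ✗
Try toxic → dull display, palatable → bright display:
  If types separate, dull display earns payment 63 and bright display earns 18.
  Toxic: dull display gives 63 − 6 = 57; bright display gives 18 − 29 = -11. No deviation. ✓
  Palatable: bright display gives 18 − 46 = -28; dull display gives 63 − 9 = 54. Would deviate. ✗
Neither assignment is incentive-compatible.

None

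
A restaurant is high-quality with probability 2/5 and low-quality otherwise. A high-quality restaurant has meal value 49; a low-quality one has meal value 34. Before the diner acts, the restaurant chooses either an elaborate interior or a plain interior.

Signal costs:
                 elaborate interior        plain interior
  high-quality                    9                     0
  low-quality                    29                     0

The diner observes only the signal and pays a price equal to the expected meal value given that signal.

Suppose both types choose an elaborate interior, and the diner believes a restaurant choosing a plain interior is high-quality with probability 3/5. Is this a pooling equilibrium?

At the pooled signal (elaborate interior) the diner holds the prior 2/5 and pays 2/5·49 + 3/5·34 = 40. Off-path (plain interior) belief 3/5 gives 3/5·49 + 2/5·34 = 43.
High-quality: elaborate interior gives 40 − 9 = 31; plain interior gives 43 − 0 = 43. Deviates. ✗
Low-quality: elaborate interior gives 40 − 29 = 11; plain interior gives 43 − 0 = 43. Deviates. ✗

No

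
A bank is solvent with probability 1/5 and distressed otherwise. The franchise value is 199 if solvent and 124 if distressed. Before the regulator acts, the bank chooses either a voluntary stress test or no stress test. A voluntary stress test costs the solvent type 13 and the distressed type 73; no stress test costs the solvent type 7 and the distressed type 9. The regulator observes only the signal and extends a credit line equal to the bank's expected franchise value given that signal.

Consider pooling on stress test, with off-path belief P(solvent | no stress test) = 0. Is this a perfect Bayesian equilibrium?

On the equilibrium path (stress test) the regulator holds the prior 1/5 and pays 1/5·199 + 4/5·124 = 139. Off-path (no stress test) belief 0 gives 0·199 + 1·124 = 124.
Solvent: stress test gives 139 − 13 = 126; no stress test gives 124 − 7 = 117. Stays. ✓
Distressed: stress test gives 139 − 73 = 66; no stress test gives 124 − 9 = 115. Deviates. ✗

No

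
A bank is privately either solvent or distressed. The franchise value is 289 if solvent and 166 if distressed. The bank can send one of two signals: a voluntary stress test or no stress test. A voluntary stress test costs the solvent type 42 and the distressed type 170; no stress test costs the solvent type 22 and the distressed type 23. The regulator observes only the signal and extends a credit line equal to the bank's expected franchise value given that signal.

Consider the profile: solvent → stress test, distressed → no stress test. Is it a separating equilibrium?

Yes

If types separate, stress test earns payment 289 and no stress test earns 166.
Solvent: stress test gives 289 − 42 = 247; no stress test gives 166 − 22 = 144. No deviation. ✓
Distressed: no stress test gives 166 − 23 = 143; stress test gives 289 − 170 = 119. No deviation. ✓
Both incentive constraints hold.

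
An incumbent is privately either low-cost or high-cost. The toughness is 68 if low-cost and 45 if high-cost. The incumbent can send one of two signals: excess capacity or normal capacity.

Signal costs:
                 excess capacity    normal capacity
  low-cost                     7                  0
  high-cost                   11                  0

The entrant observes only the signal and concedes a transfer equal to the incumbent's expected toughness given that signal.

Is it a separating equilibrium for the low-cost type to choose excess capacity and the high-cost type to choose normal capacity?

No

Under separation the entrant infers type exactly: excess capacity → low-cost (pays 68), normal capacity → high-cost (pays 45).
Low-cost: excess capacity gives 68 − 7 = 61; normal capacity gives 45 − 0 = 45. No deviation. ✓
High-cost: normal capacity gives 45 − 0 = 45; excess capacity gives 68 − 11 = 57. Would deviate. ✗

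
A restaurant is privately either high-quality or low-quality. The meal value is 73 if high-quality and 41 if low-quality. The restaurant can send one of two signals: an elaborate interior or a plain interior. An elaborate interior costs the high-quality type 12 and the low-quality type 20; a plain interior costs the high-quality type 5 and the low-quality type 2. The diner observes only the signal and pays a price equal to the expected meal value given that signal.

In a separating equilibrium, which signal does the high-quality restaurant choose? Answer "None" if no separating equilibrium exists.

Try high-quality → elaborate interior, low-quality → plain interior:
  Under separation the diner infers type exactly: elaborate interior → high-quality (pays 73), plain interior → low-quality (pays 41).
  High-quality: elaborate interior gives 73 − 12 = 61; plain interior gives 41 − 5 = 36. No deviation. ✓
  Low-quality: plain interior gives 41 − 2 = 39; elaborate interior gives 73 − 20 = 53. Would deviate. ✗
Try high-quality → plain interior, low-quality → elaborate interior:
  Under separation the diner infers type exactly: plain interior → high-quality (pays 73), elaborate interior → low-quality (pays 41).
  High-quality: plain interior gives 73 − 5 = 68; elaborate interior gives 41 − 12 = 29. No deviation. ✓
  Low-quality: elaborate interior gives 41 − 20 = 21; plain interior gives 73 − 2 = 71. Would deviate. ✗
Neither assignment is incentive-compatible.

None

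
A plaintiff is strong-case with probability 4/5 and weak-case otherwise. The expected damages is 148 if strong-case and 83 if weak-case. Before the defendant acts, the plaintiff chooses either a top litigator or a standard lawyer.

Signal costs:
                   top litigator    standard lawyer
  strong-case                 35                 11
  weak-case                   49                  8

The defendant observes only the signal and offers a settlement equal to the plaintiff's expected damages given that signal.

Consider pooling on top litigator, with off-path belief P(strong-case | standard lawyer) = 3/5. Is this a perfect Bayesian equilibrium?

On the equilibrium path (top litigator) the defendant holds the prior 4/5 and pays 4/5·148 + 1/5·83 = 135. Off-path (standard lawyer) belief 3/5 gives 3/5·148 + 2/5·83 = 122.
Strong-case: top litigator gives 135 − 35 = 100; standard lawyer gives 122 − 11 = 111. Deviates. ✗
Weak-case: top litigator gives 135 − 49 = 86; standard lawyer gives 122 − 8 = 114. Deviates. ✗

No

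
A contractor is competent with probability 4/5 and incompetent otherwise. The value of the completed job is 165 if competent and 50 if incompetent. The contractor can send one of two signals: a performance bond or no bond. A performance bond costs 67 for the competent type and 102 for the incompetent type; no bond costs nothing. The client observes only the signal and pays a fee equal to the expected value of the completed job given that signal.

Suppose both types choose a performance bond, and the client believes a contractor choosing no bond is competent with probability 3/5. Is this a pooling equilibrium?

No

At the pooled signal (bond) the client holds the prior 4/5 and pays 4/5·165 + 1/5·50 = 142. Off-path (no bond) belief 3/5 gives 3/5·165 + 2/5·50 = 119.
Competent: bond gives 142 − 67 = 75; no bond gives 119 − 0 = 119. Deviates. ✗
Incompetent: bond gives 142 − 102 = 40; no bond gives 119 − 0 = 119. Deviates. ✗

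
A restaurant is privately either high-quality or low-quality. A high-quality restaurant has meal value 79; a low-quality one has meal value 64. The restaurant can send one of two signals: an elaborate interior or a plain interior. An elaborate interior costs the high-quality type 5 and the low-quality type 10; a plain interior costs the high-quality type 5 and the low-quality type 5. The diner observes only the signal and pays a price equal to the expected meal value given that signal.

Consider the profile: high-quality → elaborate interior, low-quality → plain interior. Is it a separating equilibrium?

No

Under separation the diner infers type exactly: elaborate interior → high-quality (pays 79), plain interior → low-quality (pays 64).
High-quality: elaborate interior gives 79 − 5 = 74; plain interior gives 64 − 5 = 59. No deviation. ✓
Low-quality: plain interior gives 64 − 5 = 59; elaborate interior gives 79 − 10 = 69. Would deviate. ✗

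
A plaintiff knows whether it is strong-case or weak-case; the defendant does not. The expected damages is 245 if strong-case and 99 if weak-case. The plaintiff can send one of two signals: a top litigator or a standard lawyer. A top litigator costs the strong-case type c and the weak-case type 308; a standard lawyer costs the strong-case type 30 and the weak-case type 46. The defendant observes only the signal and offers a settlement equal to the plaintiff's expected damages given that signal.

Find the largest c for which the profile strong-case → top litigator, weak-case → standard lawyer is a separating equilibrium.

Under separation: top litigator → strong-case (pays 245); standard lawyer → weak-case (pays 99).
Weak-case: 99 − 46 = 53 ≥ 245 − 308 = -63. Holds regardless of c. ✓
Strong-case: 245 − c ≥ 99 − 30, so c ≤ 245 − 69 = 176.

176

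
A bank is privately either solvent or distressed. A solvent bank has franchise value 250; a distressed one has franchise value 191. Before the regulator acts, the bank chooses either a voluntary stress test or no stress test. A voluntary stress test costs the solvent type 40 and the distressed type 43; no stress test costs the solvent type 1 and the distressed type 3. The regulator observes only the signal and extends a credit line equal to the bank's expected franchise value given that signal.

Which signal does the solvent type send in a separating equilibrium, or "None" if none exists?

Try solvent → stress test, distressed → no stress test:
  If types separate, stress test earns payment 250 and no stress test earns 191.
  Solvent: stress test gives 250 − 40 = 210; no stress test gives 191 − 1 = 190. No deviation. ✓
  Distressed: no stress test gives 191 − 3 = 188; stress test gives 250 − 43 = 207. Would deviate. ✗
Try solvent → no stress test, distressed → stress test:
  If types separate, no stress test earns payment 250 and stress test earns 191.
  Solvent: no stress test gives 250 − 1 = 249; stress test gives 191 − 40 = 151. No deviation. ✓
  Distressed: stress test gives 191 − 43 = 148; no stress test gives 250 − 3 = 247. Would deviate. ✗
Neither assignment is incentive-compatible.

None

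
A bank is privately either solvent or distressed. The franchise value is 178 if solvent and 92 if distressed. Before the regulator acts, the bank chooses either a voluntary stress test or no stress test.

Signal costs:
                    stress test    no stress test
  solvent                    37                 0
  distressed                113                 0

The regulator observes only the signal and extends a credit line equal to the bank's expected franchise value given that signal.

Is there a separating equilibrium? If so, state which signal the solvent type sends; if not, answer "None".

Try solvent → stress test, distressed → no stress test:
  If types separate, stress test earns payment 178 and no stress test earns 92.
  Solvent: stress test gives 178 − 37 = 141; no stress test gives 92 − 0 = 92. No deviation. ✓
  Distressed: no stress test gives 92 − 0 = 92; stress test gives 178 − 113 = 65. No deviation. ✓
Both hold — the solvent type sends stress test.

stress test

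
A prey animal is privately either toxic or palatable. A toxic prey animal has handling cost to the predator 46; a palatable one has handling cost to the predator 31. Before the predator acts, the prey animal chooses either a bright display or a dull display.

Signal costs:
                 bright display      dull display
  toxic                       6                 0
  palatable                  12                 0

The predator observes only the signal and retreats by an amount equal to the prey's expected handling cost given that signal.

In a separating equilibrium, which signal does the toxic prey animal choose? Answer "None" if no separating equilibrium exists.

Try toxic → bright display, palatable → dull display:
  If types separate, bright display earns payment 46 and dull display earns 31.
  Toxic: bright display gives 46 − 6 = 40; dull display gives 31 − 0 = 31. No deviation. ✓
  Palatable: dull display gives 31 − 0 = 31; bright display gives 46 − 12 = 34. Would deviate. ✗
Try toxic → dull display, palatable → bright display:
  If types separate, dull display earns payment 46 and bright display earns 31.
  Toxic: dull display gives 46 − 0 = 46; bright display gives 31 − 6 = 25. No deviation. ✓
  Palatable: bright display gives 31 − 12 = 19; dull display gives 46 − 0 = 46. Would deviate. ✗
Neither assignment is incentive-compatible.

None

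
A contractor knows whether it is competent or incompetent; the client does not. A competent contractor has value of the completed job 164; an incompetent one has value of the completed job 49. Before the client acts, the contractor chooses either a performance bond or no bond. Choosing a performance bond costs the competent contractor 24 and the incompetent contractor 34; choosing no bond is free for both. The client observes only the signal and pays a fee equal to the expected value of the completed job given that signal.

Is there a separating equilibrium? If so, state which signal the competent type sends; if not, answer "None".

Try competent → bond, incompetent → no bond:
  Under separation the client infers type exactly: bond → competent (pays 164), no bond → incompetent (pays 49).
  Competent: bond gives 164 − 24 = 140; no bond gives 49 − 0 = 49. No deviation. ✓
  Incompetent: no bond gives 49 − 0 = 49; bond gives 164 − 34 = 130. Would deviate. ✗
Try competent → no bond, incompetent → bond:
  Under separation the client infers type exactly: no bond → competent (pays 164), bond → incompetent (pays 49).
  Competent: no bond gives 164 − 0 = 164; bond gives 49 − 24 = 25. No deviation. ✓
  Incompetent: bond gives 49 − 34 = 15; no bond gives 164 − 0 = 164. Would deviate. ✗
Neither assignment is incentive-compatible.

None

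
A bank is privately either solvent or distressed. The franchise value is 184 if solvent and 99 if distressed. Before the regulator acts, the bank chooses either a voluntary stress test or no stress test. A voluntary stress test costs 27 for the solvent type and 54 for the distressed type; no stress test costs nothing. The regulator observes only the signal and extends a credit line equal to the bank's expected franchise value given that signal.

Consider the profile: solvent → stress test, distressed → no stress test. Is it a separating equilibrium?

No

Under separation the regulator infers type exactly: stress test → solvent (pays 184), no stress test → distressed (pays 99).
Solvent: stress test gives 184 − 27 = 157; no stress test gives 99 − 0 = 99. No deviation. ✓
Distressed: no stress test gives 99 − 0 = 99; stress test gives 184 − 54 = 130. Would deviate. ✗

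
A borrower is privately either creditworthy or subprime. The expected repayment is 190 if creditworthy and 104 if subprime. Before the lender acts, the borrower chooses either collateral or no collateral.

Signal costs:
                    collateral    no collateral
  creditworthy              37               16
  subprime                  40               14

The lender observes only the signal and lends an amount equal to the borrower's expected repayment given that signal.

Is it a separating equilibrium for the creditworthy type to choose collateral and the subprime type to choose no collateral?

If types separate, collateral earns payment 190 and no collateral earns 104.
Creditworthy: collateral gives 190 − 37 = 153; no collateral gives 104 − 16 = 88. No deviation. ✓
Subprime: no collateral gives 104 − 14 = 90; collateral gives 190 − 40 = 150. Would deviate. ✗

No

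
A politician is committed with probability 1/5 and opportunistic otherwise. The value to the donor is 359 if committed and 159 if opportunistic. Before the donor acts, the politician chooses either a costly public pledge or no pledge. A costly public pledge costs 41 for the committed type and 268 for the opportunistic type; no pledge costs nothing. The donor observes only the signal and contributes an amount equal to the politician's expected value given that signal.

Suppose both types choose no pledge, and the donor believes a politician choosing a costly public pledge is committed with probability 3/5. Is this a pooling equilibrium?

No

On the equilibrium path (no pledge) the donor holds the prior 1/5 and pays 1/5·359 + 4/5·159 = 199. Off-path (pledge) belief 3/5 gives 3/5·359 + 2/5·159 = 279.
Committed: no pledge gives 199 − 0 = 199; pledge gives 279 − 41 = 238. Deviates. ✗
Opportunistic: no pledge gives 199 − 0 = 199; pledge gives 279 − 268 = 11. Stays. ✓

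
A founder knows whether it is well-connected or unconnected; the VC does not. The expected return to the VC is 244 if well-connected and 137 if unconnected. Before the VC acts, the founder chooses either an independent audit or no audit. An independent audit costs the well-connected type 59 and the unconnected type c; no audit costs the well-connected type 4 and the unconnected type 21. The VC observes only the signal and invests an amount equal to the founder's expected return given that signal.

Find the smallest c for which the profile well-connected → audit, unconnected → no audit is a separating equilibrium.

Under separation: audit → well-connected (pays 244); no audit → unconnected (pays 137).
Well-connected: 244 − 59 = 185 ≥ 137 − 4 = 133. Holds regardless of c. ✓
Unconnected: 137 − 21 ≥ 244 − c, so c ≥ 244 − 116 = 128.

128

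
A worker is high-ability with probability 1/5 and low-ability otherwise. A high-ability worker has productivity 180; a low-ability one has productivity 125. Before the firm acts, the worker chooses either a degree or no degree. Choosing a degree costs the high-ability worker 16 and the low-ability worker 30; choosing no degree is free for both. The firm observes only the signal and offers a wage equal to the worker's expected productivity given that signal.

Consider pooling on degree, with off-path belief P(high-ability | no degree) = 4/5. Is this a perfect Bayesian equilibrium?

No

At the pooled signal (degree) the firm holds the prior 1/5 and pays 1/5·180 + 4/5·125 = 136. Off-path (no degree) belief 4/5 gives 4/5·180 + 1/5·125 = 169.
High-ability: degree gives 136 − 16 = 120; no degree gives 169 − 0 = 169. Deviates. ✗
Low-ability: degree gives 136 − 30 = 106; no degree gives 169 − 0 = 169. Deviates. ✗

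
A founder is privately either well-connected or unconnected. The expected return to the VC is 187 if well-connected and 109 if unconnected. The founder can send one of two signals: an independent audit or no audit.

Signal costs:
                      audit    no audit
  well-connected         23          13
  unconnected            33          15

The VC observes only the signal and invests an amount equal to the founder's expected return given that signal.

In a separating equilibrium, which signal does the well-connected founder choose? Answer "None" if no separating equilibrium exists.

None

Try well-connected → audit, unconnected → no audit:
  Under separation the VC infers type exactly: audit → well-connected (pays 187), no audit → unconnected (pays 109).
  Well-connected: audit gives 187 − 23 = 164; no audit gives 109 − 13 = 96. No deviation. ✓
  Unconnected: no audit gives 109 − 15 = 94; audit gives 187 − 33 = 154. Would deviate. ✗
Try well-connected → no audit, unconnected → audit:
  Under separation the VC infers type exactly: no audit → well-connected (pays 187), audit → unconnected (pays 109).
  Well-connected: no audit gives 187 − 13 = 174; audit gives 109 − 23 = 86. No deviation. ✓
  Unconnected: audit gives 109 − 33 = 76; no audit gives 187 − 15 = 172. Would deviate. ✗
Neither assignment is incentive-compatible.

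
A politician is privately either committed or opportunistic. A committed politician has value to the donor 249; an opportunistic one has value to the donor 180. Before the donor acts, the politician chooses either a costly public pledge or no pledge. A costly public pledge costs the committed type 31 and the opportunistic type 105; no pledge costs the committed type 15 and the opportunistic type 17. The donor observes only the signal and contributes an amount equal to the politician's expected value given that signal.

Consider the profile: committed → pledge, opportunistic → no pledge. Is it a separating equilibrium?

Yes

If types separate, pledge earns payment 249 and no pledge earns 180.
Committed: pledge gives 249 − 31 = 218; no pledge gives 180 − 15 = 165. No deviation. ✓
Opportunistic: no pledge gives 180 − 17 = 163; pledge gives 249 − 105 = 144. No deviation. ✓
Both incentive constraints hold.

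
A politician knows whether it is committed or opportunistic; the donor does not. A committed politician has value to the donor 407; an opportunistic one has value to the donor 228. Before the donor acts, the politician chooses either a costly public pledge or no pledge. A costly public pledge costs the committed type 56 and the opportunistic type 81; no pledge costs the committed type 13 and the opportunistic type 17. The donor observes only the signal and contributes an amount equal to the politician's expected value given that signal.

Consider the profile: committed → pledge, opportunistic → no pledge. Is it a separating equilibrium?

No

If types separate, pledge earns payment 407 and no pledge earns 228.
Committed: pledge gives 407 − 56 = 351; no pledge gives 228 − 13 = 215. No deviation. ✓
Opportunistic: no pledge gives 228 − 17 = 211; pledge gives 407 − 81 = 326. Would deviate. ✗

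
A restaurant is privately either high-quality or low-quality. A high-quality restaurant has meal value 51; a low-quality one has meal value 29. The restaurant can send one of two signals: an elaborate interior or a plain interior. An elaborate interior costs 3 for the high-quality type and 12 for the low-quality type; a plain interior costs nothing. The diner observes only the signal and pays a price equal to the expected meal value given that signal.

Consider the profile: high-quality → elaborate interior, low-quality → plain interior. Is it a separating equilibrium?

If types separate, elaborate interior earns payment 51 and plain interior earns 29.
High-quality: elaborate interior gives 51 − 3 = 48; plain interior gives 29 − 0 = 29. No deviation. ✓
Low-quality: plain interior gives 29 − 0 = 29; elaborate interior gives 51 − 12 = 39. Would deviate. ✗

No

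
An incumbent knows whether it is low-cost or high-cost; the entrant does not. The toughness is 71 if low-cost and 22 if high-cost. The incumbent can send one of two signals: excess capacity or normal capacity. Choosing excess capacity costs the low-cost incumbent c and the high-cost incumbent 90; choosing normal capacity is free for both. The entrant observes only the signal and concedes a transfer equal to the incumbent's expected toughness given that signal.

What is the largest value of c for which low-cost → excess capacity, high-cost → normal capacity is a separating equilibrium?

49

Under separation: excess capacity → low-cost (pays 71); normal capacity → high-cost (pays 22).
High-cost: 22 − 0 = 22 ≥ 71 − 90 = -19. Holds regardless of c. ✓
Low-cost: 71 − c ≥ 22 − 0, so c ≤ 71 − 22 = 49.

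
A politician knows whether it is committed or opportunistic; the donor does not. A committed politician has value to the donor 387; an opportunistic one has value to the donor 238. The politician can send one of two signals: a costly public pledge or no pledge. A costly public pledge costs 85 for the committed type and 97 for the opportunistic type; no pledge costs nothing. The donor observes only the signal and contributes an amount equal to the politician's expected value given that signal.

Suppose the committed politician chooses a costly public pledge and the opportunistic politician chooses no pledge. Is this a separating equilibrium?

No

If types separate, pledge earns payment 387 and no pledge earns 238.
Committed: pledge gives 387 − 85 = 302; no pledge gives 238 − 0 = 238. No deviation. ✓
Opportunistic: no pledge gives 238 − 0 = 238; pledge gives 387 − 97 = 290. Would deviate. ✗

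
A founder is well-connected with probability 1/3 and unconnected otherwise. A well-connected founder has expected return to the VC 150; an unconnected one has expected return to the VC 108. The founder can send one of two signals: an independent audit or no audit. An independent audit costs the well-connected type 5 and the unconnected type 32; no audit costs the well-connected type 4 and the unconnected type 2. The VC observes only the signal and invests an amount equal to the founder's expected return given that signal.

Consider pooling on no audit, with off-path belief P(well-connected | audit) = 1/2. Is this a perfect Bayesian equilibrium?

No

On the equilibrium path (no audit) the VC holds the prior 1/3 and pays 1/3·150 + 2/3·108 = 122. Off-path (audit) belief 1/2 gives 1/2·150 + 1/2·108 = 129.
Well-connected: no audit gives 122 − 4 = 118; audit gives 129 − 5 = 124. Deviates. ✗
Unconnected: no audit gives 122 − 2 = 120; audit gives 129 − 32 = 97. Stays. ✓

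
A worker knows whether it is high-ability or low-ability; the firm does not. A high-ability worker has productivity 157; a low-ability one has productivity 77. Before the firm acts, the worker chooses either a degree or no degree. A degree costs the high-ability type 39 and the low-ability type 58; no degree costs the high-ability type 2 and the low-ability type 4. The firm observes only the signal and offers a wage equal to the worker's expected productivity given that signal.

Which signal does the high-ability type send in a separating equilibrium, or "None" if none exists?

Try high-ability → degree, low-ability → no degree:
  Under separation the firm infers type exactly: degree → high-ability (pays 157), no degree → low-ability (pays 77).
  High-ability: degree gives 157 − 39 = 118; no degree gives 77 − 2 = 75. No deviation. ✓
  Low-ability: no degree gives 77 − 4 = 73; degree gives 157 − 58 = 99. Would deviate. ✗
Try high-ability → no degree, low-ability → degree:
  Under separation the firm infers type exactly: no degree → high-ability (pays 157), degree → low-ability (pays 77).
  High-ability: no degree gives 157 − 2 = 155; degree gives 77 − 39 = 38. No deviation. ✓
  Low-ability: degree gives 77 − 58 = 19; no degree gives 157 − 4 = 153. Would deviate. ✗
Neither assignment is incentive-compatible.

None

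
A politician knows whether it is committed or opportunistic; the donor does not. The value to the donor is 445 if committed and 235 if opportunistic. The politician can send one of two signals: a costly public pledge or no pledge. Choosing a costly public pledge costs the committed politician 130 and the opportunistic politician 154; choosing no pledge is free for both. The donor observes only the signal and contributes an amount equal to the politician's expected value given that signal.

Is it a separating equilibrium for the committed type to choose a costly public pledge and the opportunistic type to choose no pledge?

No

Under separation the donor infers type exactly: pledge → committed (pays 445), no pledge → opportunistic (pays 235).
Committed: pledge gives 445 − 130 = 315; no pledge gives 235 − 0 = 235. No deviation. ✓
Opportunistic: no pledge gives 235 − 0 = 235; pledge gives 445 − 154 = 291. Would deviate. ✗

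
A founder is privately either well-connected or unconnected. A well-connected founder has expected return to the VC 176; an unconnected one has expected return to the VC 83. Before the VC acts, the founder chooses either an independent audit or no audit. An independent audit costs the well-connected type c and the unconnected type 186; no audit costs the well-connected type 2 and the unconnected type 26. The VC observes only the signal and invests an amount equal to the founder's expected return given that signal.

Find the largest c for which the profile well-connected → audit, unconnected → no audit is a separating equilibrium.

95

Under separation: audit → well-connected (pays 176); no audit → unconnected (pays 83).
Unconnected: 83 − 26 = 57 ≥ 176 − 186 = -10. Holds regardless of c. ✓
Well-connected: 176 − c ≥ 83 − 2, so c ≤ 176 − 81 = 95.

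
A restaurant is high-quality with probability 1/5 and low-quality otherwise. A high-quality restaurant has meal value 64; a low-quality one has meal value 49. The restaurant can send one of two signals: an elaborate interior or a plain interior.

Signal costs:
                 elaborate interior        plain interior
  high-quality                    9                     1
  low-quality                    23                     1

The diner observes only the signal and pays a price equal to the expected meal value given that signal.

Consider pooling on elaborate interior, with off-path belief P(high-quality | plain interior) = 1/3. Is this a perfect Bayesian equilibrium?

No

At the pooled signal (elaborate interior) the diner holds the prior 1/5 and pays 1/5·64 + 4/5·49 = 52. Off-path (plain interior) belief 1/3 gives 1/3·64 + 2/3·49 = 54.
High-quality: elaborate interior gives 52 − 9 = 43; plain interior gives 54 − 1 = 53. Deviates. ✗
Low-quality: elaborate interior gives 52 − 23 = 29; plain interior gives 54 − 1 = 53. Deviates. ✗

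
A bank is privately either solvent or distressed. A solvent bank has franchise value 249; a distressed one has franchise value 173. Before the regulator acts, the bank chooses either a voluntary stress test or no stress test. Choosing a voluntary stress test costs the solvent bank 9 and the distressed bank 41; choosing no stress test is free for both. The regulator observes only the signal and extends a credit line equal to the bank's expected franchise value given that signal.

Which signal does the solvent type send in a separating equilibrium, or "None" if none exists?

Try solvent → stress test, distressed → no stress test:
  Under separation the regulator infers type exactly: stress test → solvent (pays 249), no stress test → distressed (pays 173).
  Solvent: stress test gives 249 − 9 = 240; no stress test gives 173 − 0 = 173. No deviation. ✓
  Distressed: no stress test gives 173 − 0 = 173; stress test gives 249 − 41 = 208. Would deviate. ✗
Try solvent → no stress test, distressed → stress test:
  Under separation the regulator infers type exactly: no stress test → solvent (pays 249), stress test → distressed (pays 173).
  Solvent: no stress test gives 249 − 0 = 249; stress test gives 173 − 9 = 164. No deviation. ✓
  Distressed: stress test gives 173 − 41 = 132; no stress test gives 249 − 0 = 249. Would deviate. ✗
Neither assignment is incentive-compatible.

None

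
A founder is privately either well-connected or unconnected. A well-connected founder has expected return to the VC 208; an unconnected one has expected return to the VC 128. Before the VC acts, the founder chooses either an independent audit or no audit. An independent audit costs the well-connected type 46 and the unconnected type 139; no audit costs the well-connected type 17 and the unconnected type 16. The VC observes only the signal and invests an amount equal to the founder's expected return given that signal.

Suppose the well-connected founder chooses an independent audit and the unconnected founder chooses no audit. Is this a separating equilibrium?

Yes

If types separate, audit earns payment 208 and no audit earns 128.
Well-connected: audit gives 208 − 46 = 162; no audit gives 128 − 17 = 111. No deviation. ✓
Unconnected: no audit gives 128 − 16 = 112; audit gives 208 − 139 = 69. No deviation. ✓
Both incentive constraints hold.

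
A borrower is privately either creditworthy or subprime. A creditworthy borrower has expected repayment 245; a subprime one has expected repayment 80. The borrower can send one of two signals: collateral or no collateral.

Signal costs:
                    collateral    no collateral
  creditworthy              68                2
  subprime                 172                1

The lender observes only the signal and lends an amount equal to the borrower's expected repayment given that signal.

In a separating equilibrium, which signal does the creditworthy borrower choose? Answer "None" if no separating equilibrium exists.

Try creditworthy → collateral, subprime → no collateral:
  Under separation the lender infers type exactly: collateral → creditworthy (pays 245), no collateral → subprime (pays 80).
  Creditworthy: collateral gives 245 − 68 = 177; no collateral gives 80 − 2 = 78. No deviation. ✓
  Subprime: no collateral gives 80 − 1 = 79; collateral gives 245 − 172 = 73. No deviation. ✓
Both hold — the creditworthy type sends collateral.

collateral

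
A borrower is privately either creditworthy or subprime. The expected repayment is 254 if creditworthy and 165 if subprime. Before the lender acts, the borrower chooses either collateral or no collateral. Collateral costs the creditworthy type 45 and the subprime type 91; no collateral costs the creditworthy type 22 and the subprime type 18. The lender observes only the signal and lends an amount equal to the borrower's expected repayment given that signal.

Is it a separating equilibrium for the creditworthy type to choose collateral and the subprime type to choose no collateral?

If types separate, collateral earns payment 254 and no collateral earns 165.
Creditworthy: collateral gives 254 − 45 = 209; no collateral gives 165 − 22 = 143. No deviation. ✓
Subprime: no collateral gives 165 − 18 = 147; collateral gives 254 − 91 = 163. Would deviate. ✗

No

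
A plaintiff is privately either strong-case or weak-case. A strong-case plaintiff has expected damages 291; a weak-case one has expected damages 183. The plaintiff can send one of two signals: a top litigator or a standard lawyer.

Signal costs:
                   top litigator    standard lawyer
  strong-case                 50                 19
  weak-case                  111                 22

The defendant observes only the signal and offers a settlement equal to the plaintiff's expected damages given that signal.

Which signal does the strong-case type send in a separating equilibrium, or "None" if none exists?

Try strong-case → top litigator, weak-case → standard lawyer:
  If types separate, top litigator earns payment 291 and standard lawyer earns 183.
  Strong-case: top litigator gives 291 − 50 = 241; standard lawyer gives 183 − 19 = 164. No deviation. ✓
  Weak-case: standard lawyer gives 183 − 22 = 161; top litigator gives 291 − 111 = 180. Would deviate. ✗
Try strong-case → standard lawyer, weak-case → top litigator:
  If types separate, standard lawyer earns payment 291 and top litigator earns 183.
  Strong-case: standard lawyer gives 291 − 19 = 272; top litigator gives 183 − 50 = 133. No deviation. ✓
  Weak-case: top litigator gives 183 − 111 = 72; standard lawyer gives 291 − 22 = 269. Would deviate. ✗
Neither assignment is incentive-compatible.

None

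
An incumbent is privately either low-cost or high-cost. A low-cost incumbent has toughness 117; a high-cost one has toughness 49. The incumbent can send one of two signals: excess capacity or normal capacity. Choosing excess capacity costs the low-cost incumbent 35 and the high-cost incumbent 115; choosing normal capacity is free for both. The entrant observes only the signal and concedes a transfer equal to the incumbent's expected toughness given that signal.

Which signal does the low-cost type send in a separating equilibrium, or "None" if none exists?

Try low-cost → excess capacity, high-cost → normal capacity:
  Under separation the entrant infers type exactly: excess capacity → low-cost (pays 117), normal capacity → high-cost (pays 49).
  Low-cost: excess capacity gives 117 − 35 = 82; normal capacity gives 49 − 0 = 49. No deviation. ✓
  High-cost: normal capacity gives 49 − 0 = 49; excess capacity gives 117 − 115 = 2. No deviation. ✓
Both hold — the low-cost type sends excess capacity.

excess capacity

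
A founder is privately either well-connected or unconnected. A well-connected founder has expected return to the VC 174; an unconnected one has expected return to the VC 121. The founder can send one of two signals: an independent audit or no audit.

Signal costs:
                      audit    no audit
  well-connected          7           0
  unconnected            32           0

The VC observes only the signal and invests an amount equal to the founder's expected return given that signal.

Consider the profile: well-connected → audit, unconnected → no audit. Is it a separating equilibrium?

No

Under separation the VC infers type exactly: audit → well-connected (pays 174), no audit → unconnected (pays 121).
Well-connected: audit gives 174 − 7 = 167; no audit gives 121 − 0 = 121. No deviation. ✓
Unconnected: no audit gives 121 − 0 = 121; audit gives 174 − 32 = 142. Would deviate. ✗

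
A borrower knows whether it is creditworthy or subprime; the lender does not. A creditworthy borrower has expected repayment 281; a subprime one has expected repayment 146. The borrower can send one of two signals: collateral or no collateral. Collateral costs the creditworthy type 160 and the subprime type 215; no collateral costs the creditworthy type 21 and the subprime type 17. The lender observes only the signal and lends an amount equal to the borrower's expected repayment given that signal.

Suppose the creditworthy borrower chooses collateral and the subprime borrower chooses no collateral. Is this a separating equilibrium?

No

If types separate, collateral earns payment 281 and no collateral earns 146.
Creditworthy: collateral gives 281 − 160 = 121; no collateral gives 146 − 21 = 125. Would deviate. ✗
Subprime: no collateral gives 146 − 17 = 129; collateral gives 281 − 215 = 66. No deviation. ✓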